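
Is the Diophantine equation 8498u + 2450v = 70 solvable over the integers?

yes

gcd(8498, 2450) = 14  (8498 = 3×2450 + 1148, 2450 = 2×1148 + 154, 1148 = 7×154 + 70, 154 = 2×70 + 14, 70 = 5×14).
14 divides 70, so integer solutions exist.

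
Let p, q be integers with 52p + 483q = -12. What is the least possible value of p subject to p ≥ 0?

gcd(483, 52) = 1  (483 = 9×52 + 15, 52 = 3×15 + 7, 15 = 2×7 + 1, 7 = 7×1).
1 divides -12, so solutions exist.
Back-substituting, 52×(-65) + 483×(7) = 1.
Scale by -12/1 = -12: (p₀, q₀) = (780, -84).
General solution: p = 780 + 483t, q = -84 - 52t for integer t.
p ≥ 0: smallest is 780 mod 483 = 297 (at t = -1), with q = -32.

297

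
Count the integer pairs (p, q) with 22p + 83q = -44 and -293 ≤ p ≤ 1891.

gcd(83, 22) = 1  (83 = 3·22 + 17, 22 = 1·17 + 5, 17 = 3·5 + 2, 5 = 2·2 + 1, 2 = 2·1).
Back-substituting, 22·(34) + 83·(-9) = 1.
Scale by -44: particular solution (-1496, 396); reduce p mod 83: (81, -22).
General solution: p = 81 + 83t, q = -22 - 22t for integer t.
-293 ≤ 81 + 83t ≤ 1891 gives t ∈ [-4, 21], which is 26 values.

26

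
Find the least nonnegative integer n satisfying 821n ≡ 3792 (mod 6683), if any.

143

gcd(6683, 821):
  6683 = 8×821 + 115
  821 = 7×115 + 16
  115 = 7×16 + 3
  16 = 5×3 + 1
  3 = 3×1
so gcd(6683, 821) = 1.
1 divides 3792, so solutions exist.
Back-substitute for Bézout coefficients:
  1 = 16 - 5×3
  ... = 821×(2092) + 6683×(-257)
So 821×(2092) ≡ 1 (mod 6683); multiply by 3792: n ≡ 7932864 (mod 6683).
Smallest nonnegative: n = 7932864 mod 6683 = 143.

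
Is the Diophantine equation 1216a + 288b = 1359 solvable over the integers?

no

gcd(1216, 288) = 32.
32 does not divide 1359 (remainder 15), so no integer solutions.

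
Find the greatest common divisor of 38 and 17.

1

gcd(38, 17):
  38 = 2×17 + 4
  17 = 4×4 + 1
  4 = 4×1
so gcd(38, 17) = 1.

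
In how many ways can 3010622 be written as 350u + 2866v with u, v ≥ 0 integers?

gcd(2866, 350):
  2866 = 8*350 + 66
  350 = 5*66 + 20
  66 = 3*20 + 6
  20 = 3*6 + 2
  6 = 3*2
so gcd(2866, 350) = 2.
Back-substitute for Bézout coefficients:
  2 = 20 - 3*6
  ... = 350*(434) + 2866*(-53)
Scale by 1505311: one solution is (653304974, -79781483). Reduce u mod 1433: (274, 1017).
General: u = 274 + 1433t, v = 1017 - 175t.
u ≥ 0 ⇒ t ≥ 0; v ≥ 0 ⇒ t ≤ 5. So t ∈ [0, 5]: 6 solutions.

6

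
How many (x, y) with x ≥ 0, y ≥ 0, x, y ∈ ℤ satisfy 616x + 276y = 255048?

6

gcd(616, 276) = 4  (616 = 2·276 + 64, 276 = 4·64 + 20, 64 = 3·20 + 4, 20 = 5·4).
Back-substituting, 616·(13) + 276·(-29) = 4.
Scale by 63762: one solution is (828906, -1849098). Reduce x mod 69: (9, 904).
General: x = 9 + 69t, y = 904 - 154t.
x ≥ 0 ⇒ t ≥ 0; y ≥ 0 ⇒ t ≤ 5. So t ∈ [0, 5]: 6 solutions.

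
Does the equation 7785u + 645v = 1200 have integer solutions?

yes

gcd(7785, 645) = 15  (7785 = 12×645 + 45, 645 = 14×45 + 15, 45 = 3×15).
15 divides 1200, so integer solutions exist.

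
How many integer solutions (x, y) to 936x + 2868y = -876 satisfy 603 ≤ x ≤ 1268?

gcd(2868, 936) = 12  (2868 = 3*936 + 60, 936 = 15*60 + 36, 60 = 1*36 + 24, 36 = 1*24 + 12, 24 = 2*12).
Back-substituting, 936*(95) + 2868*(-31) = 12.
Scale by -73: particular solution (-6935, 2263); reduce x mod 239: (235, -77).
General solution: x = 235 + 239t, y = -77 - 78t for integer t.
603 ≤ 235 + 239t ≤ 1268 gives t ∈ [2, 4], which is 3 values.

3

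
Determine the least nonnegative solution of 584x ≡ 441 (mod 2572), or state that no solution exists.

gcd(2572, 584):
  2572 = 4×584 + 236
  584 = 2×236 + 112
  236 = 2×112 + 12
  112 = 9×12 + 4
  12 = 3×4
so gcd(2572, 584) = 4.
4 does not divide 441, so the congruence has no solution.

no solution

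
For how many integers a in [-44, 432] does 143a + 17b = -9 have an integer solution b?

28

gcd(143, 17):
  143 = 8*17 + 7
  17 = 2*7 + 3
  7 = 2*3 + 1
  3 = 3*1
so gcd(143, 17) = 1.
Back-substitute for Bézout coefficients:
  1 = 7 - 2*3
  ... = 143*(5) + 17*(-42)
Scale by -9: particular solution (-45, 378); reduce a mod 17: (6, -51).
General solution: a = 6 + 17t, b = -51 - 143t for integer t.
-44 ≤ 6 + 17t ≤ 432 gives t ∈ [-2, 25], which is 28 values.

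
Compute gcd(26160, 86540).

20

gcd(86540, 26160) = 20  (86540 = 3*26160 + 8060, 26160 = 3*8060 + 1980, 8060 = 4*1980 + 140, 1980 = 14*140 + 20, 140 = 7*20).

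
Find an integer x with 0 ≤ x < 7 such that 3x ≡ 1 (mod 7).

gcd(7, 3) = 1.
By Bézout, 3*(-2) + 7*(1) = 1.
So 3*-2 ≡ 1 (mod 7), and -2 mod 7 = 5.

5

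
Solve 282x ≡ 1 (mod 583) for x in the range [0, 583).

gcd(583, 282) = 1  (583 = 2*282 + 19, 282 = 14*19 + 16, 19 = 1*16 + 3, 16 = 5*3 + 1, 3 = 3*1).
Back-substituting, 282*(184) + 583*(-89) = 1.
So 282*184 ≡ 1 (mod 583), and 184 mod 583 = 184.

184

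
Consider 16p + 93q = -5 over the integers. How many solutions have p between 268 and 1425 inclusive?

gcd(93, 16) = 1  (93 = 5×16 + 13, 16 = 1×13 + 3, 13 = 4×3 + 1, 3 = 3×1).
Back-substituting, 16×(-29) + 93×(5) = 1.
Scale by -5: particular solution (145, -25); reduce p mod 93: (52, -9).
General solution: p = 52 + 93t, q = -9 - 16t for integer t.
268 ≤ 52 + 93t ≤ 1425 gives t ∈ [3, 14], which is 12 values.

12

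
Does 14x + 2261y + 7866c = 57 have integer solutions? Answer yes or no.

yes

gcd(2261, 14) = 7.
gcd(7, 7866) = 1.
1 divides 57, so integer solutions exist.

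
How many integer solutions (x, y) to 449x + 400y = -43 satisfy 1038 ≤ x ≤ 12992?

gcd(449, 400):
  449 = 1*400 + 49
  400 = 8*49 + 8
  49 = 6*8 + 1
  8 = 8*1
so gcd(449, 400) = 1.
Back-substitute for Bézout coefficients:
  1 = 49 - 6*8
  ... = 449*(49) + 400*(-55)
Scale by -43: particular solution (-2107, 2365); reduce x mod 400: (293, -329).
General solution: x = 293 + 400t, y = -329 - 449t for integer t.
1038 ≤ 293 + 400t ≤ 12992 gives t ∈ [2, 31], which is 30 values.

30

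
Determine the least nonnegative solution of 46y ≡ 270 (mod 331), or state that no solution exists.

121

gcd(331, 46):
  331 = 7·46 + 9
  46 = 5·9 + 1
  9 = 9·1
so gcd(331, 46) = 1.
1 divides 270, so solutions exist.
Back-substitute for Bézout coefficients:
  1 = 46 - 5·9
  ... = 46·(36) + 331·(-5)
So 46·(36) ≡ 1 (mod 331); multiply by 270: y ≡ 9720 (mod 331).
Smallest nonnegative: y = 9720 mod 331 = 121.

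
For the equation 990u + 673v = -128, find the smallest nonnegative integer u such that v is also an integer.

gcd(990, 673):
  990 = 1*673 + 317
  673 = 2*317 + 39
  317 = 8*39 + 5
  39 = 7*5 + 4
  5 = 1*4 + 1
  4 = 4*1
so gcd(990, 673) = 1.
1 divides -128, so solutions exist.
Back-substitute for Bézout coefficients:
  1 = 5 - 1*4
  ... = 990*(138) + 673*(-203)
Scale by -128/1 = -128: (u₀, v₀) = (-17664, 25984).
General solution: u = -17664 + 673t, v = 25984 - 990t for integer t.
u ≥ 0: smallest is -17664 mod 673 = 507 (at t = 27), with v = -746.

507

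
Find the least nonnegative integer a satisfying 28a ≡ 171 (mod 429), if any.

144

gcd(429, 28) = 1  (429 = 15·28 + 9, 28 = 3·9 + 1, 9 = 9·1).
1 divides 171, so solutions exist.
Back-substituting, 28·(46) + 429·(-3) = 1.
So 28·(46) ≡ 1 (mod 429); multiply by 171: a ≡ 7866 (mod 429).
Smallest nonnegative: a = 7866 mod 429 = 144.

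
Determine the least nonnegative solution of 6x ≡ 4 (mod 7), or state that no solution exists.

gcd(7, 6):
  7 = 1*6 + 1
  6 = 6*1
so gcd(7, 6) = 1.
1 divides 4, so solutions exist.
Back-substitute for Bézout coefficients:
  1 = 7 - 1*6
  ... = 6*(-1) + 7*(1)
So 6*(-1) ≡ 1 (mod 7); multiply by 4: x ≡ -4 (mod 7).
Smallest nonnegative: x = -4 mod 7 = 3.

3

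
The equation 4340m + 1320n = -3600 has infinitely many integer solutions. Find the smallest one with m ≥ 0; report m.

60

gcd(4340, 1320):
  4340 = 3*1320 + 380
  1320 = 3*380 + 180
  380 = 2*180 + 20
  180 = 9*20
so gcd(4340, 1320) = 20.
20 divides -3600, so solutions exist.
Back-substitute for Bézout coefficients:
  20 = 380 - 2*180
  ... = 4340*(7) + 1320*(-23)
Scale by -3600/20 = -180: (m₀, n₀) = (-1260, 4140).
General solution: m = -1260 + 66t, n = 4140 - 217t for integer t.
m ≥ 0: smallest is -1260 mod 66 = 60 (at t = 20), with n = -200.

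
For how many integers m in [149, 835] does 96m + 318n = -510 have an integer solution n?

13

gcd(318, 96) = 6  (318 = 3*96 + 30, 96 = 3*30 + 6, 30 = 5*6).
Back-substituting, 96*(10) + 318*(-3) = 6.
Scale by -85: particular solution (-850, 255); reduce m mod 53: (51, -17).
General solution: m = 51 + 53t, n = -17 - 16t for integer t.
149 ≤ 51 + 53t ≤ 835 gives t ∈ [2, 14], which is 13 values.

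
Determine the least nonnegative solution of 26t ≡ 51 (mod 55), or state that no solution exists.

gcd(55, 26) = 1  (55 = 2*26 + 3, 26 = 8*3 + 2, 3 = 1*2 + 1, 2 = 2*1).
1 divides 51, so solutions exist.
Back-substituting, 26*(-19) + 55*(9) = 1.
So 26*(-19) ≡ 1 (mod 55); multiply by 51: t ≡ -969 (mod 55).
Smallest nonnegative: t = -969 mod 55 = 21.

21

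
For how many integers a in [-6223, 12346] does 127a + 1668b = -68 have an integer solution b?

gcd(1668, 127) = 1  (1668 = 13·127 + 17, 127 = 7·17 + 8, 17 = 2·8 + 1, 8 = 8·1).
Back-substituting, 127·(-197) + 1668·(15) = 1.
Scale by -68: particular solution (13396, -1020); reduce a mod 1668: (52, -4).
General solution: a = 52 + 1668t, b = -4 - 127t for integer t.
-6223 ≤ 52 + 1668t ≤ 12346 gives t ∈ [-3, 7], which is 11 values.

11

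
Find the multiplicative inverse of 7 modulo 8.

7

gcd(8, 7):
  8 = 1*7 + 1
  7 = 7*1
so gcd(8, 7) = 1.
Back-substitute for Bézout coefficients:
  1 = 8 - 1*7
  ... = 7*(-1) + 8*(1)
So 7*-1 ≡ 1 (mod 8), and -1 mod 8 = 7.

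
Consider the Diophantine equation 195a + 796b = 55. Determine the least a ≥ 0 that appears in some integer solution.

gcd(796, 195):
  796 = 4·195 + 16
  195 = 12·16 + 3
  16 = 5·3 + 1
  3 = 3·1
so gcd(796, 195) = 1.
1 divides 55, so solutions exist.
Back-substitute for Bézout coefficients:
  1 = 16 - 5·3
  ... = 195·(-249) + 796·(61)
Scale by 55/1 = 55: (a₀, b₀) = (-13695, 3355).
General solution: a = -13695 + 796t, b = 3355 - 195t for integer t.
a ≥ 0: smallest is -13695 mod 796 = 633 (at t = 18), with b = -155.

633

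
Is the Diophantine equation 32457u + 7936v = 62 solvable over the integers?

gcd(32457, 7936) = 31  (32457 = 4·7936 + 713, 7936 = 11·713 + 93, 713 = 7·93 + 62, 93 = 1·62 + 31, 62 = 2·31).
31 divides 62, so integer solutions exist.

yes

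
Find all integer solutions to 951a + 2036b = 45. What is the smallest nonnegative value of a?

gcd(2036, 951) = 1.
1 divides 45, so solutions exist.
By Bézout, 951*(471) + 2036*(-220) = 1.
Scale by 45/1 = 45: (a₀, b₀) = (21195, -9900).
General solution: a = 21195 + 2036t, b = -9900 - 951t for integer t.
a ≥ 0: smallest is 21195 mod 2036 = 835 (at t = -10), with b = -390.

835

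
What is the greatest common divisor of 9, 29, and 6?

1

gcd(29, 9) = 1  (29 = 3×9 + 2, 9 = 4×2 + 1, 2 = 2×1).
gcd(1, 6) = 1.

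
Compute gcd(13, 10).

1

gcd(13, 10):
  13 = 1×10 + 3
  10 = 3×3 + 1
  3 = 3×1
so gcd(13, 10) = 1.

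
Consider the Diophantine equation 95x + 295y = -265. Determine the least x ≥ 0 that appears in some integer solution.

50

gcd(295, 95) = 5  (295 = 3·95 + 10, 95 = 9·10 + 5, 10 = 2·5).
5 divides -265, so solutions exist.
Back-substituting, 95·(28) + 295·(-9) = 5.
Scale by -265/5 = -53: (x₀, y₀) = (-1484, 477).
General solution: x = -1484 + 59t, y = 477 - 19t for integer t.
x ≥ 0: smallest is -1484 mod 59 = 50 (at t = 26), with y = -17.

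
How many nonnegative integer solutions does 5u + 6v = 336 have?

12

gcd(6, 5):
  6 = 1*5 + 1
  5 = 5*1
so gcd(6, 5) = 1.
Back-substitute for Bézout coefficients:
  1 = 6 - 1*5
  ... = 5*(-1) + 6*(1)
Scale by 336: one solution is (-336, 336). Reduce u mod 6: (0, 56).
General: u = 0 + 6t, v = 56 - 5t.
u ≥ 0 ⇒ t ≥ 0; v ≥ 0 ⇒ t ≤ 11. So t ∈ [0, 11]: 12 solutions.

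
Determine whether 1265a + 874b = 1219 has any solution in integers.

yes

gcd(1265, 874) = 23.
23 divides 1219, so integer solutions exist.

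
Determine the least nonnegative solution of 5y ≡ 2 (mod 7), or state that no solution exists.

6

gcd(7, 5) = 1.
1 divides 2, so solutions exist.
By Bézout, 5·(3) + 7·(-2) = 1.
So 5·(3) ≡ 1 (mod 7); multiply by 2: y ≡ 6 (mod 7).
Smallest nonnegative: y = 6 mod 7 = 6.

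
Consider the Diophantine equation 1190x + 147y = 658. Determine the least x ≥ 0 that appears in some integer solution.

gcd(1190, 147):
  1190 = 8×147 + 14
  147 = 10×14 + 7
  14 = 2×7
so gcd(1190, 147) = 7.
7 divides 658, so solutions exist.
Back-substitute for Bézout coefficients:
  7 = 147 - 10×14
  ... = 1190×(-10) + 147×(81)
Scale by 658/7 = 94: (x₀, y₀) = (-940, 7614).
General solution: x = -940 + 21t, y = 7614 - 170t for integer t.
x ≥ 0: smallest is -940 mod 21 = 5 (at t = 45), with y = -36.

5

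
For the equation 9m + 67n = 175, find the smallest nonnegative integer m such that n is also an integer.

12

gcd(67, 9):
  67 = 7×9 + 4
  9 = 2×4 + 1
  4 = 4×1
so gcd(67, 9) = 1.
1 divides 175, so solutions exist.
Back-substitute for Bézout coefficients:
  1 = 9 - 2×4
  ... = 9×(15) + 67×(-2)
Scale by 175/1 = 175: (m₀, n₀) = (2625, -350).
General solution: m = 2625 + 67t, n = -350 - 9t for integer t.
m ≥ 0: smallest is 2625 mod 67 = 12 (at t = -39), with n = 1.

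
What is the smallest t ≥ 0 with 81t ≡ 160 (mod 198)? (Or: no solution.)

no solution

gcd(198, 81):
  198 = 2*81 + 36
  81 = 2*36 + 9
  36 = 4*9
so gcd(198, 81) = 9.
9 does not divide 160, so the congruence has no solution.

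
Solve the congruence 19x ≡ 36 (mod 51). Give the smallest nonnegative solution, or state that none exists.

18

gcd(51, 19) = 1  (51 = 2*19 + 13, 19 = 1*13 + 6, 13 = 2*6 + 1, 6 = 6*1).
1 divides 36, so solutions exist.
Back-substituting, 19*(-8) + 51*(3) = 1.
So 19*(-8) ≡ 1 (mod 51); multiply by 36: x ≡ -288 (mod 51).
Smallest nonnegative: x = -288 mod 51 = 18.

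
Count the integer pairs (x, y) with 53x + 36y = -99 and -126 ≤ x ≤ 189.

9

gcd(53, 36) = 1.
By Bézout, 53×(17) + 36×(-25) = 1.
Particular solution: (9, -16).
General solution: x = 9 + 36t, y = -16 - 53t for integer t.
-126 ≤ 9 + 36t ≤ 189 gives t ∈ [-3, 5], which is 9 values.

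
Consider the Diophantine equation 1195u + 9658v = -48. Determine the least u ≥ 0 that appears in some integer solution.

7888

gcd(9658, 1195) = 1  (9658 = 8×1195 + 98, 1195 = 12×98 + 19, 98 = 5×19 + 3, 19 = 6×3 + 1, 3 = 3×1).
1 divides -48, so solutions exist.
Back-substituting, 1195×(3055) + 9658×(-378) = 1.
Scale by -48/1 = -48: (u₀, v₀) = (-146640, 18144).
General solution: u = -146640 + 9658t, v = 18144 - 1195t for integer t.
u ≥ 0: smallest is -146640 mod 9658 = 7888 (at t = 16), with v = -976.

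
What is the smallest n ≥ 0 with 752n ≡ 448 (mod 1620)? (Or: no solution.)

gcd(1620, 752) = 4.
4 divides 448, so solutions exist.
By Bézout, 752×(-28) + 1620×(13) = 4.
So 752×(-28) ≡ 4 (mod 1620); multiply by 112: n ≡ -3136 (mod 405).
Smallest nonnegative: n = -3136 mod 405 = 104.

104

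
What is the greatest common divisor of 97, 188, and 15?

gcd(188, 97) = 1  (188 = 1*97 + 91, 97 = 1*91 + 6, 91 = 15*6 + 1, 6 = 6*1).
gcd(1, 15) = 1.

1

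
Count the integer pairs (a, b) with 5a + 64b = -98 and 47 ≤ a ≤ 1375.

21

gcd(64, 5) = 1.
By Bézout, 5·(13) + 64·(-1) = 1.
Particular solution: (6, -2).
General solution: a = 6 + 64t, b = -2 - 5t for integer t.
47 ≤ 6 + 64t ≤ 1375 gives t ∈ [1, 21], which is 21 values.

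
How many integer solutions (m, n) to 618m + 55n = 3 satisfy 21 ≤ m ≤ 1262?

23

gcd(618, 55):
  618 = 11*55 + 13
  55 = 4*13 + 3
  13 = 4*3 + 1
  3 = 3*1
so gcd(618, 55) = 1.
Back-substitute for Bézout coefficients:
  1 = 13 - 4*3
  ... = 618*(17) + 55*(-191)
Scale by 3: particular solution (51, -573); reduce m mod 55: (51, -573).
General solution: m = 51 + 55t, n = -573 - 618t for integer t.
21 ≤ 51 + 55t ≤ 1262 gives t ∈ [0, 22], which is 23 values.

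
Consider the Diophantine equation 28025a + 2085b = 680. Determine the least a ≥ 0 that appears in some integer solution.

gcd(28025, 2085):
  28025 = 13×2085 + 920
  2085 = 2×920 + 245
  920 = 3×245 + 185
  245 = 1×185 + 60
  185 = 3×60 + 5
  60 = 12×5
so gcd(28025, 2085) = 5.
5 divides 680, so solutions exist.
Back-substitute for Bézout coefficients:
  5 = 185 - 3×60
  ... = 28025×(34) + 2085×(-457)
Scale by 680/5 = 136: (a₀, b₀) = (4624, -62152).
General solution: a = 4624 + 417t, b = -62152 - 5605t for integer t.
a ≥ 0: smallest is 4624 mod 417 = 37 (at t = -11), with b = -497.

37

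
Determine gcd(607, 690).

gcd(690, 607):
  690 = 1×607 + 83
  607 = 7×83 + 26
  83 = 3×26 + 5
  26 = 5×5 + 1
  5 = 5×1
so gcd(690, 607) = 1.

1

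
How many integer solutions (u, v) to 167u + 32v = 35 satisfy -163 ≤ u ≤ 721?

gcd(167, 32) = 1  (167 = 5*32 + 7, 32 = 4*7 + 4, 7 = 1*4 + 3, 4 = 1*3 + 1, 3 = 3*1).
Back-substituting, 167*(-9) + 32*(47) = 1.
Scale by 35: particular solution (-315, 1645); reduce u mod 32: (5, -25).
General solution: u = 5 + 32t, v = -25 - 167t for integer t.
-163 ≤ 5 + 32t ≤ 721 gives t ∈ [-5, 22], which is 28 values.

28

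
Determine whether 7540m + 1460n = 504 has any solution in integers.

gcd(7540, 1460) = 20  (7540 = 5*1460 + 240, 1460 = 6*240 + 20, 240 = 12*20).
20 does not divide 504 (remainder 4), so no integer solutions.

no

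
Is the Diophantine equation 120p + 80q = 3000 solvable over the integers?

gcd(120, 80) = 40  (120 = 1·80 + 40, 80 = 2·40).
40 divides 3000, so integer solutions exist.

yes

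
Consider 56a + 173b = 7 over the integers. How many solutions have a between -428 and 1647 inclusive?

gcd(173, 56) = 1.
By Bézout, 56×(34) + 173×(-11) = 1.
Particular solution: (65, -21).
General solution: a = 65 + 173t, b = -21 - 56t for integer t.
-428 ≤ 65 + 173t ≤ 1647 gives t ∈ [-2, 9], which is 12 values.

12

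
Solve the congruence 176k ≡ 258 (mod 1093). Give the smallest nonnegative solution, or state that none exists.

gcd(1093, 176):
  1093 = 6*176 + 37
  176 = 4*37 + 28
  37 = 1*28 + 9
  28 = 3*9 + 1
  9 = 9*1
so gcd(1093, 176) = 1.
1 divides 258, so solutions exist.
Back-substitute for Bézout coefficients:
  1 = 28 - 3*9
  ... = 176*(118) + 1093*(-19)
So 176*(118) ≡ 1 (mod 1093); multiply by 258: k ≡ 30444 (mod 1093).
Smallest nonnegative: k = 30444 mod 1093 = 933.

933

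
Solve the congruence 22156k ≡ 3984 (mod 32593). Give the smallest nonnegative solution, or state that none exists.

27721

gcd(32593, 22156):
  32593 = 1×22156 + 10437
  22156 = 2×10437 + 1282
  10437 = 8×1282 + 181
  1282 = 7×181 + 15
  181 = 12×15 + 1
  15 = 15×1
so gcd(32593, 22156) = 1.
1 divides 3984, so solutions exist.
Back-substitute for Bézout coefficients:
  1 = 181 - 12×15
  ... = 22156×(-2161) + 32593×(1469)
So 22156×(-2161) ≡ 1 (mod 32593); multiply by 3984: k ≡ -8609424 (mod 32593).
Smallest nonnegative: k = -8609424 mod 32593 = 27721.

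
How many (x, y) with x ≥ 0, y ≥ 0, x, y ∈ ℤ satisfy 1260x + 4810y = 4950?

0

gcd(4810, 1260):
  4810 = 3·1260 + 1030
  1260 = 1·1030 + 230
  1030 = 4·230 + 110
  230 = 2·110 + 10
  110 = 11·10
so gcd(4810, 1260) = 10.
Back-substitute for Bézout coefficients:
  10 = 230 - 2·110
  ... = 1260·(42) + 4810·(-11)
Scale by 495: one solution is (20790, -5445). Reduce x mod 481: (107, -27).
General: x = 107 + 481t, y = -27 - 126t.
x ≥ 0 ⇒ t ≥ 0; y ≥ 0 ⇒ t ≤ -1. So t ∈ [0, -1]: 0 solutions.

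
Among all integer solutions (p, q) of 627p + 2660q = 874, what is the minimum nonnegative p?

82

gcd(2660, 627) = 19  (2660 = 4*627 + 152, 627 = 4*152 + 19, 152 = 8*19).
19 divides 874, so solutions exist.
Back-substituting, 627*(17) + 2660*(-4) = 19.
Scale by 874/19 = 46: (p₀, q₀) = (782, -184).
General solution: p = 782 + 140t, q = -184 - 33t for integer t.
p ≥ 0: smallest is 782 mod 140 = 82 (at t = -5), with q = -19.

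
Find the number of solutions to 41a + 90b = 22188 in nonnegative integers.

gcd(90, 41):
  90 = 2·41 + 8
  41 = 5·8 + 1
  8 = 8·1
so gcd(90, 41) = 1.
Back-substitute for Bézout coefficients:
  1 = 41 - 5·8
  ... = 41·(11) + 90·(-5)
Scale by 22188: one solution is (244068, -110940). Reduce a mod 90: (78, 211).
General: a = 78 + 90t, b = 211 - 41t.
a ≥ 0 ⇒ t ≥ 0; b ≥ 0 ⇒ t ≤ 5. So t ∈ [0, 5]: 6 solutions.

6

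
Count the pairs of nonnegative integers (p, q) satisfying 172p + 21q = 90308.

25

gcd(172, 21):
  172 = 8×21 + 4
  21 = 5×4 + 1
  4 = 4×1
so gcd(172, 21) = 1.
Back-substitute for Bézout coefficients:
  1 = 21 - 5×4
  ... = 172×(-5) + 21×(41)
Scale by 90308: one solution is (-451540, 3702628). Reduce p mod 21: (2, 4284).
General: p = 2 + 21t, q = 4284 - 172t.
p ≥ 0 ⇒ t ≥ 0; q ≥ 0 ⇒ t ≤ 24. So t ∈ [0, 24]: 25 solutions.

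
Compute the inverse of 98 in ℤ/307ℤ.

gcd(307, 98) = 1  (307 = 3·98 + 13, 98 = 7·13 + 7, 13 = 1·7 + 6, 7 = 1·6 + 1, 6 = 6·1).
Back-substituting, 98·(47) + 307·(-15) = 1.
So 98·47 ≡ 1 (mod 307), and 47 mod 307 = 47.

47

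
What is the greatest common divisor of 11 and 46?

1

gcd(46, 11):
  46 = 4*11 + 2
  11 = 5*2 + 1
  2 = 2*1
so gcd(46, 11) = 1.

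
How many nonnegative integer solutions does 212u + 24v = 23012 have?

18

gcd(212, 24):
  212 = 8×24 + 20
  24 = 1×20 + 4
  20 = 5×4
so gcd(212, 24) = 4.
Back-substitute for Bézout coefficients:
  4 = 24 - 1×20
  ... = 212×(-1) + 24×(9)
Scale by 5753: one solution is (-5753, 51777). Reduce u mod 6: (1, 950).
General: u = 1 + 6t, v = 950 - 53t.
u ≥ 0 ⇒ t ≥ 0; v ≥ 0 ⇒ t ≤ 17. So t ∈ [0, 17]: 18 solutions.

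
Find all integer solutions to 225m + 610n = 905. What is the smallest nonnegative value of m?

23

gcd(610, 225):
  610 = 2·225 + 160
  225 = 1·160 + 65
  160 = 2·65 + 30
  65 = 2·30 + 5
  30 = 6·5
so gcd(610, 225) = 5.
5 divides 905, so solutions exist.
Back-substitute for Bézout coefficients:
  5 = 65 - 2·30
  ... = 225·(19) + 610·(-7)
Scale by 905/5 = 181: (m₀, n₀) = (3439, -1267).
General solution: m = 3439 + 122t, n = -1267 - 45t for integer t.
m ≥ 0: smallest is 3439 mod 122 = 23 (at t = -28), with n = -7.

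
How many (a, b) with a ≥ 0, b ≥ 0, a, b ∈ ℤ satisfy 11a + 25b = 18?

0

gcd(25, 11) = 1  (25 = 2×11 + 3, 11 = 3×3 + 2, 3 = 1×2 + 1, 2 = 2×1).
Back-substituting, 11×(-9) + 25×(4) = 1.
Scale by 18: one solution is (-162, 72). Reduce a mod 25: (13, -5).
General: a = 13 + 25t, b = -5 - 11t.
a ≥ 0 ⇒ t ≥ 0; b ≥ 0 ⇒ t ≤ -1. So t ∈ [0, -1]: 0 solutions.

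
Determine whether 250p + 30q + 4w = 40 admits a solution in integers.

gcd(250, 30) = 10.
gcd(10, 4) = 2.
2 divides 40, so integer solutions exist.

yes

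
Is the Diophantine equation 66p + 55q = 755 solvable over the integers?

no

gcd(66, 55) = 11.
11 does not divide 755 (remainder 7), so no integer solutions.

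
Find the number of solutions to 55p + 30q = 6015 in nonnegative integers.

gcd(55, 30) = 5  (55 = 1*30 + 25, 30 = 1*25 + 5, 25 = 5*5).
Back-substituting, 55*(-1) + 30*(2) = 5.
Scale by 1203: one solution is (-1203, 2406). Reduce p mod 6: (3, 195).
General: p = 3 + 6t, q = 195 - 11t.
p ≥ 0 ⇒ t ≥ 0; q ≥ 0 ⇒ t ≤ 17. So t ∈ [0, 17]: 18 solutions.

18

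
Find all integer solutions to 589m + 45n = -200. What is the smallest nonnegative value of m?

gcd(589, 45):
  589 = 13·45 + 4
  45 = 11·4 + 1
  4 = 4·1
so gcd(589, 45) = 1.
1 divides -200, so solutions exist.
Back-substitute for Bézout coefficients:
  1 = 45 - 11·4
  ... = 589·(-11) + 45·(144)
Scale by -200/1 = -200: (m₀, n₀) = (2200, -28800).
General solution: m = 2200 + 45t, n = -28800 - 589t for integer t.
m ≥ 0: smallest is 2200 mod 45 = 40 (at t = -48), with n = -528.

40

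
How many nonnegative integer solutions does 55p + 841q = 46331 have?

gcd(841, 55) = 1.
By Bézout, 55·(367) + 841·(-24) = 1.
One solution: (139, 46).
General: p = 139 + 841t, q = 46 - 55t.
p ≥ 0 ⇒ t ≥ 0; q ≥ 0 ⇒ t ≤ 0. So t ∈ [0, 0]: 1 solution.

1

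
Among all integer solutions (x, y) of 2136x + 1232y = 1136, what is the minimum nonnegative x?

gcd(2136, 1232):
  2136 = 1*1232 + 904
  1232 = 1*904 + 328
  904 = 2*328 + 248
  328 = 1*248 + 80
  248 = 3*80 + 8
  80 = 10*8
so gcd(2136, 1232) = 8.
8 divides 1136, so solutions exist.
Back-substitute for Bézout coefficients:
  8 = 248 - 3*80
  ... = 2136*(15) + 1232*(-26)
Scale by 1136/8 = 142: (x₀, y₀) = (2130, -3692).
General solution: x = 2130 + 154t, y = -3692 - 267t for integer t.
x ≥ 0: smallest is 2130 mod 154 = 128 (at t = -13), with y = -221.

128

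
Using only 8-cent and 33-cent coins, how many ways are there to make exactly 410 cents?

2

Need nonnegative integers with 8j + 33k = 410.
gcd(8, 33) = 1, and 8·(-4) + 33·(1) = 1.
So (j₀, k₀) = (-1640, 410); general j = -1640 + 33t, k = 410 - 8t.
j ≥ 0 ⇒ t ≥ 50; k ≥ 0 ⇒ t ≤ 51. That's 2 values of t.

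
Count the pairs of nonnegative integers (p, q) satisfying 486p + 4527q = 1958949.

gcd(4527, 486) = 9  (4527 = 9*486 + 153, 486 = 3*153 + 27, 153 = 5*27 + 18, 27 = 1*18 + 9, 18 = 2*9).
Back-substituting, 486*(177) + 4527*(-19) = 9.
Scale by 217661: one solution is (38525997, -4135559). Reduce p mod 503: (221, 409).
General: p = 221 + 503t, q = 409 - 54t.
p ≥ 0 ⇒ t ≥ 0; q ≥ 0 ⇒ t ≤ 7. So t ∈ [0, 7]: 8 solutions.

8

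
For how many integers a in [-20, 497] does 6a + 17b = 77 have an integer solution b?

30

gcd(17, 6):
  17 = 2×6 + 5
  6 = 1×5 + 1
  5 = 5×1
so gcd(17, 6) = 1.
Back-substitute for Bézout coefficients:
  1 = 6 - 1×5
  ... = 6×(3) + 17×(-1)
Scale by 77: particular solution (231, -77); reduce a mod 17: (10, 1).
General solution: a = 10 + 17t, b = 1 - 6t for integer t.
-20 ≤ 10 + 17t ≤ 497 gives t ∈ [-1, 28], which is 30 values.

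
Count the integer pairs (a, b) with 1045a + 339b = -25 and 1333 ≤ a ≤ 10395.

gcd(1045, 339):
  1045 = 3·339 + 28
  339 = 12·28 + 3
  28 = 9·3 + 1
  3 = 3·1
so gcd(1045, 339) = 1.
Back-substitute for Bézout coefficients:
  1 = 28 - 9·3
  ... = 1045·(109) + 339·(-336)
Scale by -25: particular solution (-2725, 8400); reduce a mod 339: (326, -1005).
General solution: a = 326 + 339t, b = -1005 - 1045t for integer t.
1333 ≤ 326 + 339t ≤ 10395 gives t ∈ [3, 29], which is 27 values.

27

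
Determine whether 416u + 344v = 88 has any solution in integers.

yes

gcd(416, 344) = 8  (416 = 1*344 + 72, 344 = 4*72 + 56, 72 = 1*56 + 16, 56 = 3*16 + 8, 16 = 2*8).
8 divides 88, so integer solutions exist.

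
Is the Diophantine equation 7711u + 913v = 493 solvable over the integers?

no

gcd(7711, 913) = 11.
11 does not divide 493 (remainder 9), so no integer solutions.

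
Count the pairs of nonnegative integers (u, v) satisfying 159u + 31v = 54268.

11

gcd(159, 31) = 1.
By Bézout, 159×(8) + 31×(-41) = 1.
One solution: (20, 1648).
General: u = 20 + 31t, v = 1648 - 159t.
u ≥ 0 ⇒ t ≥ 0; v ≥ 0 ⇒ t ≤ 10. So t ∈ [0, 10]: 11 solutions.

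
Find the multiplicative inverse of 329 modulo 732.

gcd(732, 329):
  732 = 2·329 + 74
  329 = 4·74 + 33
  74 = 2·33 + 8
  33 = 4·8 + 1
  8 = 8·1
so gcd(732, 329) = 1.
Back-substitute for Bézout coefficients:
  1 = 33 - 4·8
  ... = 329·(89) + 732·(-40)
So 329·89 ≡ 1 (mod 732), and 89 mod 732 = 89.

89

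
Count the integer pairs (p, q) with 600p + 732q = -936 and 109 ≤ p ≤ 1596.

gcd(732, 600) = 12  (732 = 1×600 + 132, 600 = 4×132 + 72, 132 = 1×72 + 60, 72 = 1×60 + 12, 60 = 5×12).
Back-substituting, 600×(11) + 732×(-9) = 12.
Scale by -78: particular solution (-858, 702); reduce p mod 61: (57, -48).
General solution: p = 57 + 61t, q = -48 - 50t for integer t.
109 ≤ 57 + 61t ≤ 1596 gives t ∈ [1, 25], which is 25 values.

25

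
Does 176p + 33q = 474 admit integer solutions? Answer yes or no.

gcd(176, 33) = 11  (176 = 5*33 + 11, 33 = 3*11).
11 does not divide 474 (remainder 1), so no integer solutions.

no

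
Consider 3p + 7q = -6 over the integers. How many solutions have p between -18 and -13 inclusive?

1

gcd(7, 3) = 1  (7 = 2·3 + 1, 3 = 3·1).
Back-substituting, 3·(-2) + 7·(1) = 1.
Scale by -6: particular solution (12, -6); reduce p mod 7: (5, -3).
General solution: p = 5 + 7t, q = -3 - 3t for integer t.
-18 ≤ 5 + 7t ≤ -13 gives t ∈ [-3, -3], which is 1 value.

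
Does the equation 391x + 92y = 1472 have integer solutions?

gcd(391, 92) = 23.
23 divides 1472, so integer solutions exist.

yes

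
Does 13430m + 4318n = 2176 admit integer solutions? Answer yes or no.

gcd(13430, 4318) = 34  (13430 = 3×4318 + 476, 4318 = 9×476 + 34, 476 = 14×34).
34 divides 2176, so integer solutions exist.

yes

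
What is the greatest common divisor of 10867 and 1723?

1

gcd(10867, 1723):
  10867 = 6×1723 + 529
  1723 = 3×529 + 136
  529 = 3×136 + 121
  136 = 1×121 + 15
  121 = 8×15 + 1
  15 = 15×1
so gcd(10867, 1723) = 1.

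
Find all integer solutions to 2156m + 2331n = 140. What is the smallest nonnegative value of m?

gcd(2331, 2156) = 7.
7 divides 140, so solutions exist.
By Bézout, 2156·(-40) + 2331·(37) = 7.
Scale by 140/7 = 20: (m₀, n₀) = (-800, 740).
General solution: m = -800 + 333t, n = 740 - 308t for integer t.
m ≥ 0: smallest is -800 mod 333 = 199 (at t = 3), with n = -184.

199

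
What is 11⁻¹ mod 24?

11

gcd(24, 11) = 1.
By Bézout, 11×(11) + 24×(-5) = 1.
So 11×11 ≡ 1 (mod 24), and 11 mod 24 = 11.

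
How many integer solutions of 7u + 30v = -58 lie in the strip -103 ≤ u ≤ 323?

gcd(30, 7):
  30 = 4·7 + 2
  7 = 3·2 + 1
  2 = 2·1
so gcd(30, 7) = 1.
Back-substitute for Bézout coefficients:
  1 = 7 - 3·2
  ... = 7·(13) + 30·(-3)
Scale by -58: particular solution (-754, 174); reduce u mod 30: (26, -8).
General solution: u = 26 + 30t, v = -8 - 7t for integer t.
-103 ≤ 26 + 30t ≤ 323 gives t ∈ [-4, 9], which is 14 values.

14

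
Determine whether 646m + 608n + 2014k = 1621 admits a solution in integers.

no

gcd(646, 608) = 38  (646 = 1×608 + 38, 608 = 16×38).
gcd(38, 2014) = 38.
38 does not divide 1621 (remainder 25), so no integer solutions.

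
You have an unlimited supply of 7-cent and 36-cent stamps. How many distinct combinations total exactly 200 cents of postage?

Need nonnegative integers with 7j + 36k = 200.
gcd(7, 36) = 1, and 7·(-5) + 36·(1) = 1.
So (j₀, k₀) = (-1000, 200); general j = -1000 + 36t, k = 200 - 7t.
j ≥ 0 ⇒ t ≥ 28; k ≥ 0 ⇒ t ≤ 28. That's 1 value of t.

1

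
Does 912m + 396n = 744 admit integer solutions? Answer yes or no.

yes

gcd(912, 396) = 12  (912 = 2×396 + 120, 396 = 3×120 + 36, 120 = 3×36 + 12, 36 = 3×12).
12 divides 744, so integer solutions exist.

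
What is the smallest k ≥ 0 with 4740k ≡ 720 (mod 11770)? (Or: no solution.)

gcd(11770, 4740) = 10  (11770 = 2·4740 + 2290, 4740 = 2·2290 + 160, 2290 = 14·160 + 50, 160 = 3·50 + 10, 50 = 5·10).
10 divides 720, so solutions exist.
Back-substituting, 4740·(221) + 11770·(-89) = 10.
So 4740·(221) ≡ 10 (mod 11770); multiply by 72: k ≡ 15912 (mod 1177).
Smallest nonnegative: k = 15912 mod 1177 = 611.

611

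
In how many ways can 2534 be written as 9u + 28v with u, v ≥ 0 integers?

gcd(28, 9) = 1  (28 = 3·9 + 1, 9 = 9·1).
Back-substituting, 9·(-3) + 28·(1) = 1.
Scale by 2534: one solution is (-7602, 2534). Reduce u mod 28: (14, 86).
General: u = 14 + 28t, v = 86 - 9t.
u ≥ 0 ⇒ t ≥ 0; v ≥ 0 ⇒ t ≤ 9. So t ∈ [0, 9]: 10 solutions.

10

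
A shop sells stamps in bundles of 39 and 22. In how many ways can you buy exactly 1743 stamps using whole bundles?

2

Need nonnegative integers with 39j + 22k = 1743.
gcd(39, 22) = 1, and 39·(-9) + 22·(16) = 1.
So (j₀, k₀) = (-15687, 27888); general j = -15687 + 22t, k = 27888 - 39t.
j ≥ 0 ⇒ t ≥ 714; k ≥ 0 ⇒ t ≤ 715. That's 2 values of t.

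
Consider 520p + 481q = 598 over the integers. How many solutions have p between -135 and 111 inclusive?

6

gcd(520, 481) = 13  (520 = 1×481 + 39, 481 = 12×39 + 13, 39 = 3×13).
Back-substituting, 520×(-12) + 481×(13) = 13.
Scale by 46: particular solution (-552, 598); reduce p mod 37: (3, -2).
General solution: p = 3 + 37t, q = -2 - 40t for integer t.
-135 ≤ 3 + 37t ≤ 111 gives t ∈ [-3, 2], which is 6 values.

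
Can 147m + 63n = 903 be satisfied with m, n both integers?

gcd(147, 63) = 21  (147 = 2×63 + 21, 63 = 3×21).
21 divides 903, so integer solutions exist.

yes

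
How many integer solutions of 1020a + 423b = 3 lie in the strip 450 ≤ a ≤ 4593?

29

gcd(1020, 423) = 3.
By Bézout, 1020·(-17) + 423·(41) = 3.
Particular solution: (124, -299).
General solution: a = 124 + 141t, b = -299 - 340t for integer t.
450 ≤ 124 + 141t ≤ 4593 gives t ∈ [3, 31], which is 29 values.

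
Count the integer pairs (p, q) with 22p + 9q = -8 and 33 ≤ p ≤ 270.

27

gcd(22, 9) = 1  (22 = 2*9 + 4, 9 = 2*4 + 1, 4 = 4*1).
Back-substituting, 22*(-2) + 9*(5) = 1.
Scale by -8: particular solution (16, -40); reduce p mod 9: (7, -18).
General solution: p = 7 + 9t, q = -18 - 22t for integer t.
33 ≤ 7 + 9t ≤ 270 gives t ∈ [3, 29], which is 27 values.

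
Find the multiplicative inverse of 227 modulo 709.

481

gcd(709, 227):
  709 = 3·227 + 28
  227 = 8·28 + 3
  28 = 9·3 + 1
  3 = 3·1
so gcd(709, 227) = 1.
Back-substitute for Bézout coefficients:
  1 = 28 - 9·3
  ... = 227·(-228) + 709·(73)
So 227·-228 ≡ 1 (mod 709), and -228 mod 709 = 481.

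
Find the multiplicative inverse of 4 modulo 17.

gcd(17, 4) = 1.
By Bézout, 4*(-4) + 17*(1) = 1.
So 4*-4 ≡ 1 (mod 17), and -4 mod 17 = 13.

13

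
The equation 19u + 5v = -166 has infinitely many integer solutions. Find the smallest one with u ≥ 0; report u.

1

gcd(19, 5) = 1.
1 divides -166, so solutions exist.
By Bézout, 19*(-1) + 5*(4) = 1.
Scale by -166/1 = -166: (u₀, v₀) = (166, -664).
General solution: u = 166 + 5t, v = -664 - 19t for integer t.
u ≥ 0: smallest is 166 mod 5 = 1 (at t = -33), with v = -37.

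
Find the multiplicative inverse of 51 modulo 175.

151

gcd(175, 51) = 1  (175 = 3·51 + 22, 51 = 2·22 + 7, 22 = 3·7 + 1, 7 = 7·1).
Back-substituting, 51·(-24) + 175·(7) = 1.
So 51·-24 ≡ 1 (mod 175), and -24 mod 175 = 151.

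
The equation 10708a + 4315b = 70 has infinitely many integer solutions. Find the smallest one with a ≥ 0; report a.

gcd(10708, 4315) = 1  (10708 = 2*4315 + 2078, 4315 = 2*2078 + 159, 2078 = 13*159 + 11, 159 = 14*11 + 5, 11 = 2*5 + 1, 5 = 5*1).
1 divides 70, so solutions exist.
Back-substituting, 10708*(787) + 4315*(-1953) = 1.
Scale by 70/1 = 70: (a₀, b₀) = (55090, -136710).
General solution: a = 55090 + 4315t, b = -136710 - 10708t for integer t.
a ≥ 0: smallest is 55090 mod 4315 = 3310 (at t = -12), with b = -8214.

3310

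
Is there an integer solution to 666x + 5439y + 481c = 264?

no

gcd(5439, 666) = 111  (5439 = 8·666 + 111, 666 = 6·111).
gcd(111, 481) = 37.
37 does not divide 264 (remainder 5), so no integer solutions.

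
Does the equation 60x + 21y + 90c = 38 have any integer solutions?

no

gcd(60, 21):
  60 = 2×21 + 18
  21 = 1×18 + 3
  18 = 6×3
so gcd(60, 21) = 3.
gcd(3, 90) = 3.
3 does not divide 38 (remainder 2), so no integer solutions.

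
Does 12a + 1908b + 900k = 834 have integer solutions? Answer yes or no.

gcd(1908, 12) = 12  (1908 = 159×12).
gcd(12, 900) = 12.
12 does not divide 834 (remainder 6), so no integer solutions.

no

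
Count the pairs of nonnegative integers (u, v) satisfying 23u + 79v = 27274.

15

gcd(79, 23) = 1.
By Bézout, 23·(-24) + 79·(7) = 1.
One solution: (18, 340).
General: u = 18 + 79t, v = 340 - 23t.
u ≥ 0 ⇒ t ≥ 0; v ≥ 0 ⇒ t ≤ 14. So t ∈ [0, 14]: 15 solutions.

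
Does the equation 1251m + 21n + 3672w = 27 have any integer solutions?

yes

gcd(1251, 21) = 3  (1251 = 59·21 + 12, 21 = 1·12 + 9, 12 = 1·9 + 3, 9 = 3·3).
gcd(3, 3672) = 3.
3 divides 27, so integer solutions exist.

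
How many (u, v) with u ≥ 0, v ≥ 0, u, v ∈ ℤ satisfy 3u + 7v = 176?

gcd(7, 3):
  7 = 2·3 + 1
  3 = 3·1
so gcd(7, 3) = 1.
Back-substitute for Bézout coefficients:
  1 = 7 - 2·3
  ... = 3·(-2) + 7·(1)
Scale by 176: one solution is (-352, 176). Reduce u mod 7: (5, 23).
General: u = 5 + 7t, v = 23 - 3t.
u ≥ 0 ⇒ t ≥ 0; v ≥ 0 ⇒ t ≤ 7. So t ∈ [0, 7]: 8 solutions.

8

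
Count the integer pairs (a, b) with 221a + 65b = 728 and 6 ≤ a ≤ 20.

gcd(221, 65) = 13.
By Bézout, 221*(-2) + 65*(7) = 13.
Particular solution: (3, 1).
General solution: a = 3 + 5t, b = 1 - 17t for integer t.
6 ≤ 3 + 5t ≤ 20 gives t ∈ [1, 3], which is 3 values.

3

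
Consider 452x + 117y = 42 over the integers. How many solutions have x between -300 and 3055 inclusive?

29

gcd(452, 117) = 1  (452 = 3×117 + 101, 117 = 1×101 + 16, 101 = 6×16 + 5, 16 = 3×5 + 1, 5 = 5×1).
Back-substituting, 452×(-22) + 117×(85) = 1.
Scale by 42: particular solution (-924, 3570); reduce x mod 117: (12, -46).
General solution: x = 12 + 117t, y = -46 - 452t for integer t.
-300 ≤ 12 + 117t ≤ 3055 gives t ∈ [-2, 26], which is 29 values.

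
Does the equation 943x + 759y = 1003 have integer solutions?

gcd(943, 759) = 23  (943 = 1×759 + 184, 759 = 4×184 + 23, 184 = 8×23).
23 does not divide 1003 (remainder 14), so no integer solutions.

no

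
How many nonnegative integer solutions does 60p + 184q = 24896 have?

gcd(184, 60) = 4.
By Bézout, 60*(-3) + 184*(1) = 4.
One solution: (4, 134).
General: p = 4 + 46t, q = 134 - 15t.
p ≥ 0 ⇒ t ≥ 0; q ≥ 0 ⇒ t ≤ 8. So t ∈ [0, 8]: 9 solutions.

9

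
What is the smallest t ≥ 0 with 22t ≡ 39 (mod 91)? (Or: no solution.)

39

gcd(91, 22):
  91 = 4×22 + 3
  22 = 7×3 + 1
  3 = 3×1
so gcd(91, 22) = 1.
1 divides 39, so solutions exist.
Back-substitute for Bézout coefficients:
  1 = 22 - 7×3
  ... = 22×(29) + 91×(-7)
So 22×(29) ≡ 1 (mod 91); multiply by 39: t ≡ 1131 (mod 91).
Smallest nonnegative: t = 1131 mod 91 = 39.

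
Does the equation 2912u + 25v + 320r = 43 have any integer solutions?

gcd(2912, 25) = 1  (2912 = 116×25 + 12, 25 = 2×12 + 1, 12 = 12×1).
gcd(1, 320) = 1.
1 divides 43, so integer solutions exist.

yes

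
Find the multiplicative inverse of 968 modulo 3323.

3093

gcd(3323, 968):
  3323 = 3·968 + 419
  968 = 2·419 + 130
  419 = 3·130 + 29
  130 = 4·29 + 14
  29 = 2·14 + 1
  14 = 14·1
so gcd(3323, 968) = 1.
Back-substitute for Bézout coefficients:
  1 = 29 - 2·14
  ... = 968·(-230) + 3323·(67)
So 968·-230 ≡ 1 (mod 3323), and -230 mod 3323 = 3093.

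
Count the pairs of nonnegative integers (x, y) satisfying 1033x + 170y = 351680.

2

gcd(1033, 170):
  1033 = 6*170 + 13
  170 = 13*13 + 1
  13 = 13*1
so gcd(1033, 170) = 1.
Back-substitute for Bézout coefficients:
  1 = 170 - 13*13
  ... = 1033*(-13) + 170*(79)
Scale by 351680: one solution is (-4571840, 27782720). Reduce x mod 170: (140, 1218).
General: x = 140 + 170t, y = 1218 - 1033t.
x ≥ 0 ⇒ t ≥ 0; y ≥ 0 ⇒ t ≤ 1. So t ∈ [0, 1]: 2 solutions.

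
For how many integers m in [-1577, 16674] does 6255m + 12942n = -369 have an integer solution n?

13

gcd(12942, 6255):
  12942 = 2*6255 + 432
  6255 = 14*432 + 207
  432 = 2*207 + 18
  207 = 11*18 + 9
  18 = 2*9
so gcd(12942, 6255) = 9.
Back-substitute for Bézout coefficients:
  9 = 207 - 11*18
  ... = 6255*(689) + 12942*(-333)
Scale by -41: particular solution (-28249, 13653); reduce m mod 1438: (511, -247).
General solution: m = 511 + 1438t, n = -247 - 695t for integer t.
-1577 ≤ 511 + 1438t ≤ 16674 gives t ∈ [-1, 11], which is 13 values.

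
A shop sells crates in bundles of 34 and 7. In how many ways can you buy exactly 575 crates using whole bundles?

Need nonnegative integers with 34j + 7k = 575.
gcd(34, 7) = 1, and 34·(-1) + 7·(5) = 1.
So (j₀, k₀) = (-575, 2875); general j = -575 + 7t, k = 2875 - 34t.
j ≥ 0 ⇒ t ≥ 83; k ≥ 0 ⇒ t ≤ 84. That's 2 values of t.

2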